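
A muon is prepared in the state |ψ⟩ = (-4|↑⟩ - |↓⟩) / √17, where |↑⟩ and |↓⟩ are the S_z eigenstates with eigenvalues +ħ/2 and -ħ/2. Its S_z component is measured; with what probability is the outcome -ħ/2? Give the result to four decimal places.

The -ħ/2 outcome corresponds to |↓⟩. Its amplitude in |ψ⟩ is -1/√17.
P = |-1|² / 17 = 1/17.

0.0588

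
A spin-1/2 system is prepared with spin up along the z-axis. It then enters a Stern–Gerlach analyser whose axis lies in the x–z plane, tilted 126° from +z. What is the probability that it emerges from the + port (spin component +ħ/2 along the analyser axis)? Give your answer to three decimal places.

For spin-½, the probability of finding spin-up along an axis at angle θ to the initial spin direction is cos²(θ/2); spin-down is sin²(θ/2).
θ = 126°, so P = cos²(63°) ≈ 0.206.

0.206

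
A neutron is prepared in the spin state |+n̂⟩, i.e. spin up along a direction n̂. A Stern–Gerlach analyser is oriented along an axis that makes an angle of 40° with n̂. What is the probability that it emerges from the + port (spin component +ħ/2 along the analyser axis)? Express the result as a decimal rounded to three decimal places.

For spin-½, the probability of finding spin-up along an axis at angle θ to the initial spin direction is cos²(θ/2); spin-down is sin²(θ/2).
θ = 40°, so P = cos²(20°) ≈ 0.883.

0.883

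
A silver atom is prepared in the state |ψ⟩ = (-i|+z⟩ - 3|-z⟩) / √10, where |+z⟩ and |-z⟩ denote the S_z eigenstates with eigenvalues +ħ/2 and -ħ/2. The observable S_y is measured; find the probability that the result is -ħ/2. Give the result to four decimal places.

|-y⟩ = (|+z⟩ - i|-z⟩)/√2, so ⟨-y|ψ⟩ = (-4i) / (√2·√10).
P = |-4i|² / 20 = 16/20.

0.8000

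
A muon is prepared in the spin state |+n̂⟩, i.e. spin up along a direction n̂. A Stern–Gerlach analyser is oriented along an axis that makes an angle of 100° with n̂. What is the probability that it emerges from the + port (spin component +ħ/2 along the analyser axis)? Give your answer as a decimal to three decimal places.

For spin-½, the probability of finding spin-up along an axis at angle θ to the initial spin direction is cos²(θ/2); spin-down is sin²(θ/2).
θ = 100°, so P = cos²(50°) ≈ 0.413.

0.413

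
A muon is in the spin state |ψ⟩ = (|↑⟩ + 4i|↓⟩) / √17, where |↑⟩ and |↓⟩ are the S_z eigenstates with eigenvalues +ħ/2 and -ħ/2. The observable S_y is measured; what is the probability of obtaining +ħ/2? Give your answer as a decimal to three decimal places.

0.735

|+y⟩ = (|↑⟩ + i|↓⟩)/√2, so ⟨+y|ψ⟩ = (5) / (√2·√17).
P = |5|² / 34 = 25/34.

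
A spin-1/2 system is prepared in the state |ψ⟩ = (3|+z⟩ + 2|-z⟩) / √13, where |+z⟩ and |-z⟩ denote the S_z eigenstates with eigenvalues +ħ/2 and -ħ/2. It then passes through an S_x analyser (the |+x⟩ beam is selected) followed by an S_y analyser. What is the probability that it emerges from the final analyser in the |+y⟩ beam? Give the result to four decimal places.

First analyser (S_x): P(|+x⟩) = |⟨+x|ψ⟩|² = 25/26.
After stage 1 the state is |+x⟩; P(|+y⟩) = |⟨+y|+x⟩|² = 1/2.
Joint probability = 25/26 × 1/2 = 0.4808.

0.4808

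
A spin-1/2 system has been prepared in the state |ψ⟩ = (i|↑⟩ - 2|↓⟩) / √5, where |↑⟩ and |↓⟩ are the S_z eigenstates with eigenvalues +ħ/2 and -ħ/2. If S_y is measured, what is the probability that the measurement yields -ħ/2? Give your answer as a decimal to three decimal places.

|-y⟩ = (|↑⟩ - i|↓⟩)/√2, so ⟨-y|ψ⟩ = (-i) / (√2·√5).
P = |-i|² / 10 = 1/10.

0.100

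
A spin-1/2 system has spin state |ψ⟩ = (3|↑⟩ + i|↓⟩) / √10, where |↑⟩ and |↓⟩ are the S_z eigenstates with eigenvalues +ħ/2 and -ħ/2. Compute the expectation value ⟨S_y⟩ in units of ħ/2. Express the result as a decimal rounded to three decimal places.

0.600

⟨σ_y⟩ = 2 Im(a* b)/(|a|²+|b|²) with a = 3, b = i.
a* b = 3i, so ⟨σ_y⟩ = 6/10.
⟨S_y⟩ = (ħ/2)·⟨σ_y⟩.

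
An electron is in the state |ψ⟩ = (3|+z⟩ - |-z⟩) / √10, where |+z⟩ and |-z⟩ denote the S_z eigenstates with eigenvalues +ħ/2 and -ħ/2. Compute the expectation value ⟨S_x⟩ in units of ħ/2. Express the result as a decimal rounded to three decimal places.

-0.600

⟨σ_x⟩ = 2 Re(a* b)/(|a|²+|b|²) with a = 3, b = -1.
a* b = -3, so ⟨σ_x⟩ = -6/10.
⟨S_x⟩ = (ħ/2)·⟨σ_x⟩.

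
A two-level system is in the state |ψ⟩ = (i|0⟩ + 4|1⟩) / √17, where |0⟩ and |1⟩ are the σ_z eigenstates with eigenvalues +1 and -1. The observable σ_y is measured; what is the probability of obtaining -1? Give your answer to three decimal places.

0.735

|-y⟩ = (|0⟩ - i|1⟩)/√2, so ⟨-y|ψ⟩ = (5i) / (√2·√17).
P = |5i|² / 34 = 25/34.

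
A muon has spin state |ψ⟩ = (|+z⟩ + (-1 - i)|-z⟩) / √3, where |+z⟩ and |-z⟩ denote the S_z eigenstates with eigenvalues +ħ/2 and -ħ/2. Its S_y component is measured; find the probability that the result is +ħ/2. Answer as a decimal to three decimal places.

|+y⟩ = (|+z⟩ + i|-z⟩)/√2, so ⟨+y|ψ⟩ = (i) / (√2·√3).
P = |i|² / 6 = 1/6.

0.167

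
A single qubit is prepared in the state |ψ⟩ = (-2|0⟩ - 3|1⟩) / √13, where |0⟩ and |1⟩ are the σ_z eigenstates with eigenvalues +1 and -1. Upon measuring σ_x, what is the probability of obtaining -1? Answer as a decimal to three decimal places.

|-x⟩ = (|0⟩ - |1⟩)/√2, so ⟨-x|ψ⟩ = (1) / (√2·√13).
P = |1|² / 26 = 1/26.

0.038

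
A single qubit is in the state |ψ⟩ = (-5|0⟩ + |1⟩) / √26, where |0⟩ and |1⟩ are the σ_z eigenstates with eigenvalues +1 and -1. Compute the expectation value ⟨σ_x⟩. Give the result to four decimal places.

-0.3846

⟨σ_x⟩ = 2 Re(a* b)/(|a|²+|b|²) with a = -5, b = 1.
a* b = -5, so ⟨σ_x⟩ = -10/26.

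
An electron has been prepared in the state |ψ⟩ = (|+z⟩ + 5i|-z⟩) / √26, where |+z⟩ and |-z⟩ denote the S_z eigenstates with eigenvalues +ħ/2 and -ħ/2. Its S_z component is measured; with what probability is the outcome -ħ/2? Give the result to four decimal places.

The -ħ/2 outcome corresponds to |-z⟩. Its amplitude in |ψ⟩ is 5i/√26.
P = |5i|² / 26 = 25/26.

0.9615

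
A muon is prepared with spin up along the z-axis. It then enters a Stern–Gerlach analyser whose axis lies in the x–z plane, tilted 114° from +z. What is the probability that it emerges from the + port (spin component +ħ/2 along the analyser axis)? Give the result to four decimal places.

0.2966

For spin-½, the probability of finding spin-up along an axis at angle θ to the initial spin direction is cos²(θ/2); spin-down is sin²(θ/2).
θ = 114°, so P = cos²(57°) ≈ 0.2966.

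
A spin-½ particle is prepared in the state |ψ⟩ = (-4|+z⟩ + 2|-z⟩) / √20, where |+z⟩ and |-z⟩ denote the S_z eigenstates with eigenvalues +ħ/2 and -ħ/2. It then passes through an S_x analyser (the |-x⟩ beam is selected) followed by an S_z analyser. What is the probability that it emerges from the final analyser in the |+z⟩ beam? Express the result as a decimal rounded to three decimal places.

0.450

First analyser (S_x): P(|-x⟩) = |⟨-x|ψ⟩|² = 36/40.
After stage 1 the state is |-x⟩; P(|+z⟩) = |⟨+z|-x⟩|² = 1/2.
Joint probability = 36/40 × 1/2 = 0.450.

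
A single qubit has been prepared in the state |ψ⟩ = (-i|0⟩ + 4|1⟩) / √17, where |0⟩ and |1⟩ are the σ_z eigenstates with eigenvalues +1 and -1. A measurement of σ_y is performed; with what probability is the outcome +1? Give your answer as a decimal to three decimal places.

|+y⟩ = (|0⟩ + i|1⟩)/√2, so ⟨+y|ψ⟩ = (-5i) / (√2·√17).
P = |-5i|² / 34 = 25/34.

0.735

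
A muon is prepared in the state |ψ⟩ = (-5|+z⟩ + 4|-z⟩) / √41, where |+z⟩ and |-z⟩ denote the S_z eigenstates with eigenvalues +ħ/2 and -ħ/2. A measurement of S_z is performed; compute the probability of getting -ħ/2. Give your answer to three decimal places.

The -ħ/2 outcome corresponds to |-z⟩. Its amplitude in |ψ⟩ is 4/√41.
P = |4|² / 41 = 16/41.

0.390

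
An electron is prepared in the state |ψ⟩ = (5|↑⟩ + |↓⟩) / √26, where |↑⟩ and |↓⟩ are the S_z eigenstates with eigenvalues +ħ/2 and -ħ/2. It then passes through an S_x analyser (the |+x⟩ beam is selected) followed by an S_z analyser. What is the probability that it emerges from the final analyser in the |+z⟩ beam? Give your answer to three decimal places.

First analyser (S_x): P(|+x⟩) = |⟨+x|ψ⟩|² = 36/52.
After stage 1 the state is |+x⟩; P(|+z⟩) = |⟨+z|+x⟩|² = 1/2.
Joint probability = 36/52 × 1/2 = 0.346.

0.346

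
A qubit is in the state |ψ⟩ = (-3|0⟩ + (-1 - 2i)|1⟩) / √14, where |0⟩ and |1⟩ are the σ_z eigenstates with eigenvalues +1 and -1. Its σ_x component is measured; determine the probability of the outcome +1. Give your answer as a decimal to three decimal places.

0.714

|+x⟩ = (|0⟩ + |1⟩)/√2, so ⟨+x|ψ⟩ = (-4 - 2i) / (√2·√14).
P = |-4 - 2i|² / 28 = 20/28.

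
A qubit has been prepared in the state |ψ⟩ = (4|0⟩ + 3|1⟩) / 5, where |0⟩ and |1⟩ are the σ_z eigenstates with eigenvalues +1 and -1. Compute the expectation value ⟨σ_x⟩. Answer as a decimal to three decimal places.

⟨σ_x⟩ = 2 Re(a* b)/(|a|²+|b|²) with a = 4, b = 3.
a* b = 12, so ⟨σ_x⟩ = 24/25.

0.960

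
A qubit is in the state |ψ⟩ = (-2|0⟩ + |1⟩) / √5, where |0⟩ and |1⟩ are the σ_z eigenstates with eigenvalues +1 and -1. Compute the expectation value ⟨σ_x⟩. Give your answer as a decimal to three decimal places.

⟨σ_x⟩ = 2 Re(a* b)/(|a|²+|b|²) with a = -2, b = 1.
a* b = -2, so ⟨σ_x⟩ = -4/5.

-0.800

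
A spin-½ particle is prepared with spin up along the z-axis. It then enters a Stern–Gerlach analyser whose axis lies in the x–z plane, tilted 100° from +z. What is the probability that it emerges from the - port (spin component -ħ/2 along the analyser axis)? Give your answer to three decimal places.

0.587

For spin-½, the probability of finding spin-up along an axis at angle θ to the initial spin direction is cos²(θ/2); spin-down is sin²(θ/2).
θ = 100°, so P = sin²(50°) ≈ 0.587.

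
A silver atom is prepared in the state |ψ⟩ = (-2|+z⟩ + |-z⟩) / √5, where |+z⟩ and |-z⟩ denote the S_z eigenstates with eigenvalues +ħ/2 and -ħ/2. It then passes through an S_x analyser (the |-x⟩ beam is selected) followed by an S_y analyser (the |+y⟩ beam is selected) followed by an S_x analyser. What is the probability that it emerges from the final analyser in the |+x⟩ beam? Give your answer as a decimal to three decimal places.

First analyser (S_x): P(|-x⟩) = |⟨-x|ψ⟩|² = 9/10.
After stage 1 the state is |-x⟩; P(|+y⟩) = |⟨+y|-x⟩|² = 1/2.
After stage 2 the state is |+y⟩; P(|+x⟩) = |⟨+x|+y⟩|² = 1/2.
Joint probability = 9/10 × 1/2 × 1/2 = 0.225.

0.225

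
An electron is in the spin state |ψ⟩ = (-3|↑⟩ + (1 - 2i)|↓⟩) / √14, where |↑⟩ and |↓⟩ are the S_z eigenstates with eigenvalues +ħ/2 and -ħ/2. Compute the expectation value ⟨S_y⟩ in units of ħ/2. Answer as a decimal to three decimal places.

0.857

⟨σ_y⟩ = 2 Im(a* b)/(|a|²+|b|²) with a = -3, b = (1 - 2i).
a* b = (-3 + 6i), so ⟨σ_y⟩ = 12/14.
⟨S_y⟩ = (ħ/2)·⟨σ_y⟩.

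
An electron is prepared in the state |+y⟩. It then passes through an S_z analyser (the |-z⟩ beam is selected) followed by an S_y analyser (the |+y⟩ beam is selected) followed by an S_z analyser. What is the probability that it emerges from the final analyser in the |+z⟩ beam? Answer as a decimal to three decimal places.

First analyser (S_z): from |+y⟩, P(|-z⟩) = 1/2.
After stage 1 the state is |-z⟩; P(|+y⟩) = |⟨+y|-z⟩|² = 1/2.
After stage 2 the state is |+y⟩; P(|+z⟩) = |⟨+z|+y⟩|² = 1/2.
Joint probability = 1/2 × 1/2 × 1/2 = 0.125.

0.125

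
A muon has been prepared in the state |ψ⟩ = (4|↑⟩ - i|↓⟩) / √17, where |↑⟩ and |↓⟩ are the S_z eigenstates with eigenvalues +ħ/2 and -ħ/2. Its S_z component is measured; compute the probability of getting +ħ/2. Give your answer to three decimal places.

0.941

The +ħ/2 outcome corresponds to |↑⟩. Its amplitude in |ψ⟩ is 4/√17.
P = |4|² / 17 = 16/17.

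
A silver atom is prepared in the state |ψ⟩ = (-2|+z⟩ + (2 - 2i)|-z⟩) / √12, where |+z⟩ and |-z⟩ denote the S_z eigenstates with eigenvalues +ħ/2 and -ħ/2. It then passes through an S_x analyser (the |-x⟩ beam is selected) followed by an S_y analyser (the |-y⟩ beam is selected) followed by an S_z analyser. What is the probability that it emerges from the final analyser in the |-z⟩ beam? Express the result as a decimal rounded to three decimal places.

0.208

First analyser (S_x): P(|-x⟩) = |⟨-x|ψ⟩|² = 20/24.
After stage 1 the state is |-x⟩; P(|-y⟩) = |⟨-y|-x⟩|² = 1/2.
After stage 2 the state is |-y⟩; P(|-z⟩) = |⟨-z|-y⟩|² = 1/2.
Joint probability = 20/24 × 1/2 × 1/2 = 0.208.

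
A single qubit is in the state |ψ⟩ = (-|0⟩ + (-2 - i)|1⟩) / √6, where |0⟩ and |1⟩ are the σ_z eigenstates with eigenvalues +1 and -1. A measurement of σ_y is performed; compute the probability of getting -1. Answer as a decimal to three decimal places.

0.333

|-y⟩ = (|0⟩ - i|1⟩)/√2, so ⟨-y|ψ⟩ = (-2i) / (√2·√6).
P = |-2i|² / 12 = 4/12.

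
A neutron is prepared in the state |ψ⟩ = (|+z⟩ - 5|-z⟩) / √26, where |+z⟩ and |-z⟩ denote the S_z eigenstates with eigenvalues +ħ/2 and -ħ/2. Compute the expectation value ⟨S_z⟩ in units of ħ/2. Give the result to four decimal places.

-0.9231

⟨σ_z⟩ = |a|² - |b|² divided by |a|²+|b|², with a, b the |+z⟩, |-z⟩ amplitudes.
= (1 - 25)/26 = -24/26.
⟨S_z⟩ = (ħ/2)·⟨σ_z⟩.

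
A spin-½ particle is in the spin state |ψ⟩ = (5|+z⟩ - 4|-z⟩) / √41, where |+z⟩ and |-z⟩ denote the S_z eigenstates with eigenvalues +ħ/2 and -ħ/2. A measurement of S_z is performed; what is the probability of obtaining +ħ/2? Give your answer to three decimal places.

0.610

The +ħ/2 outcome corresponds to |+z⟩. Its amplitude in |ψ⟩ is 5/√41.
P = |5|² / 41 = 25/41.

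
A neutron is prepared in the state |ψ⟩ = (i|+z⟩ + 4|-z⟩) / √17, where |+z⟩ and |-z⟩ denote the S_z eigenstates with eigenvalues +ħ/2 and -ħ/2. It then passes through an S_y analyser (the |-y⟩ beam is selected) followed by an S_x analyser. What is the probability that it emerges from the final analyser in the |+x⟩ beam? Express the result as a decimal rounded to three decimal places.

0.368

First analyser (S_y): P(|-y⟩) = |⟨-y|ψ⟩|² = 25/34.
After stage 1 the state is |-y⟩; P(|+x⟩) = |⟨+x|-y⟩|² = 1/2.
Joint probability = 25/34 × 1/2 = 0.368.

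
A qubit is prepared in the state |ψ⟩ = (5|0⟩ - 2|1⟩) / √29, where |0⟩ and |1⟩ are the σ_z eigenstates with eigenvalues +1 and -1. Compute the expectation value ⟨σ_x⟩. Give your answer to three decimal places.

⟨σ_x⟩ = 2 Re(a* b)/(|a|²+|b|²) with a = 5, b = -2.
a* b = -10, so ⟨σ_x⟩ = -20/29.

-0.690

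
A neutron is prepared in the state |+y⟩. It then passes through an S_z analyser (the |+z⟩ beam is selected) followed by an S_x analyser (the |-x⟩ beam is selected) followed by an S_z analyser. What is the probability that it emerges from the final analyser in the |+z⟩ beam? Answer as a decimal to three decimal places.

First analyser (S_z): from |+y⟩, P(|+z⟩) = 1/2.
After stage 1 the state is |+z⟩; P(|-x⟩) = |⟨-x|+z⟩|² = 1/2.
After stage 2 the state is |-x⟩; P(|+z⟩) = |⟨+z|-x⟩|² = 1/2.
Joint probability = 1/2 × 1/2 × 1/2 = 0.125.

0.125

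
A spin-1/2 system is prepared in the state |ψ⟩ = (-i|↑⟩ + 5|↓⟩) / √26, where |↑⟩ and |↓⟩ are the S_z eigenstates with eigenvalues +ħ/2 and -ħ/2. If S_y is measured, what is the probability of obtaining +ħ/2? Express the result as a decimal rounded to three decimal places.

|+y⟩ = (|↑⟩ + i|↓⟩)/√2, so ⟨+y|ψ⟩ = (-6i) / (√2·√26).
P = |-6i|² / 52 = 36/52.

0.692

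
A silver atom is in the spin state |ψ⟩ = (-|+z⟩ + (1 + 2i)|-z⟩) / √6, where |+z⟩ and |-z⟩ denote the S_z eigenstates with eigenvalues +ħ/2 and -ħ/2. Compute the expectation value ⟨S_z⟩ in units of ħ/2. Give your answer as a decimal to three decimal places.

⟨σ_z⟩ = |a|² - |b|² divided by |a|²+|b|², with a, b the |+z⟩, |-z⟩ amplitudes.
= (1 - 5)/6 = -4/6.
⟨S_z⟩ = (ħ/2)·⟨σ_z⟩.

-0.667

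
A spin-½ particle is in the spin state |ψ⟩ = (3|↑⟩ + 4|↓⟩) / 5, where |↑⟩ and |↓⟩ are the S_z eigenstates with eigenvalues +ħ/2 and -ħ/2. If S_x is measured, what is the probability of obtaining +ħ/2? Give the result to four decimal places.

0.9800

|+x⟩ = (|↑⟩ + |↓⟩)/√2, so ⟨+x|ψ⟩ = (7) / (√2·5).
P = |7|² / 50 = 49/50.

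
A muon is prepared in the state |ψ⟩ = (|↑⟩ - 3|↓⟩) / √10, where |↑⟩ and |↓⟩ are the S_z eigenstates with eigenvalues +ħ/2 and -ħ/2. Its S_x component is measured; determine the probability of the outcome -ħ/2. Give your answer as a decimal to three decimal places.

|-x⟩ = (|↑⟩ - |↓⟩)/√2, so ⟨-x|ψ⟩ = (4) / (√2·√10).
P = |4|² / 20 = 16/20.

0.800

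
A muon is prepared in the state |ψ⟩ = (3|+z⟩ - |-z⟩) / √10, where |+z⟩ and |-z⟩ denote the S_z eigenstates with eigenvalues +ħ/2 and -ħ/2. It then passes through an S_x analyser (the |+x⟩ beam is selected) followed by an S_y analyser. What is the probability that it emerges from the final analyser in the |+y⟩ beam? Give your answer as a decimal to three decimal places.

First analyser (S_x): P(|+x⟩) = |⟨+x|ψ⟩|² = 4/20.
After stage 1 the state is |+x⟩; P(|+y⟩) = |⟨+y|+x⟩|² = 1/2.
Joint probability = 4/20 × 1/2 = 0.100.

0.100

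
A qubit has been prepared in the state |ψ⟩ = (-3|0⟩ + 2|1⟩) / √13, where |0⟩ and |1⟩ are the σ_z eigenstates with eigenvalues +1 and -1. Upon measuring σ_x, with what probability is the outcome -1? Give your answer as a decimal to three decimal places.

0.962

|-x⟩ = (|0⟩ - |1⟩)/√2, so ⟨-x|ψ⟩ = (-5) / (√2·√13).
P = |-5|² / 26 = 25/26.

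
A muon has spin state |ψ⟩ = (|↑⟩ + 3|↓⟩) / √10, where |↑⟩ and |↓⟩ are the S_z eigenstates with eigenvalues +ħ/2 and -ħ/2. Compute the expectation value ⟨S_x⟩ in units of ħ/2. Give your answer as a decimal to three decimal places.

⟨σ_x⟩ = 2 Re(a* b)/(|a|²+|b|²) with a = 1, b = 3.
a* b = 3, so ⟨σ_x⟩ = 6/10.
⟨S_x⟩ = (ħ/2)·⟨σ_x⟩.

0.600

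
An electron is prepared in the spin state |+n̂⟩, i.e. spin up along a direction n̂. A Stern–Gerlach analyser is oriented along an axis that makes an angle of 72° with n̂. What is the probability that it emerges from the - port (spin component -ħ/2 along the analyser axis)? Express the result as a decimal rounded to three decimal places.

For spin-½, the probability of finding spin-up along an axis at angle θ to the initial spin direction is cos²(θ/2); spin-down is sin²(θ/2).
θ = 72°, so P = sin²(36°) ≈ 0.345.

0.345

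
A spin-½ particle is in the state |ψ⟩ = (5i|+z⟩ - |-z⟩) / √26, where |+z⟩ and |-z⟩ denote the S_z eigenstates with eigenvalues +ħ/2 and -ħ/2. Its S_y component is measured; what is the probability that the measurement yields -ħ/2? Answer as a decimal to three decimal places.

0.308

|-y⟩ = (|+z⟩ - i|-z⟩)/√2, so ⟨-y|ψ⟩ = (4i) / (√2·√26).
P = |4i|² / 52 = 16/52.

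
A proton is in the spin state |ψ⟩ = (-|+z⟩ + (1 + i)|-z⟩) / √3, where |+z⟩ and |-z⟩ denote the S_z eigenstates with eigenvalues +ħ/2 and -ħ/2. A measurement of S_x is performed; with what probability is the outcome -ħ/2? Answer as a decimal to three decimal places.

|-x⟩ = (|+z⟩ - |-z⟩)/√2, so ⟨-x|ψ⟩ = (-2 - i) / (√2·√3).
P = |-2 - i|² / 6 = 5/6.

0.833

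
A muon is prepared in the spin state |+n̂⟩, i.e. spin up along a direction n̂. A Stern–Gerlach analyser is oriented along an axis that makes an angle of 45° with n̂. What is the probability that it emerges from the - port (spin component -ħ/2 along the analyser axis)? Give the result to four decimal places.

0.1464

For spin-½, the probability of finding spin-up along an axis at angle θ to the initial spin direction is cos²(θ/2); spin-down is sin²(θ/2).
θ = 45°, so P = sin²(22.5°) ≈ 0.1464.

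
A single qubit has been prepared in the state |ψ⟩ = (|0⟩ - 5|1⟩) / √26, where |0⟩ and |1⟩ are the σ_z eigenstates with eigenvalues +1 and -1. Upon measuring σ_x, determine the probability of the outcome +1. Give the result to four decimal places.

0.3077

|+x⟩ = (|0⟩ + |1⟩)/√2, so ⟨+x|ψ⟩ = (-4) / (√2·√26).
P = |-4|² / 52 = 16/52.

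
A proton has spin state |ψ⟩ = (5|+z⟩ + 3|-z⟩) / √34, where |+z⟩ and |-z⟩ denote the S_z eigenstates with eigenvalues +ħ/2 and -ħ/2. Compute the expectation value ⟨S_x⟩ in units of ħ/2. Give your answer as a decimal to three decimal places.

0.882

⟨σ_x⟩ = 2 Re(a* b)/(|a|²+|b|²) with a = 5, b = 3.
a* b = 15, so ⟨σ_x⟩ = 30/34.
⟨S_x⟩ = (ħ/2)·⟨σ_x⟩.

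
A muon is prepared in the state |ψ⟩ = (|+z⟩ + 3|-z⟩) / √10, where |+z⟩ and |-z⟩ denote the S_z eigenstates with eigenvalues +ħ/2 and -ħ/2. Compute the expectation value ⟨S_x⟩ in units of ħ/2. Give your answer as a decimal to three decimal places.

0.600

⟨σ_x⟩ = 2 Re(a* b)/(|a|²+|b|²) with a = 1, b = 3.
a* b = 3, so ⟨σ_x⟩ = 6/10.
⟨S_x⟩ = (ħ/2)·⟨σ_x⟩.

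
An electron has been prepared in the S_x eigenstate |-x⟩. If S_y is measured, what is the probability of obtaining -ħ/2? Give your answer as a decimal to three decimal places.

In the S_z basis, |-x⟩ = (|↑⟩ - |↓⟩)/√2 and |-y⟩ = (|↑⟩ - i|↓⟩)/√2.
|⟨-y|-x⟩|² = 1/2.

0.500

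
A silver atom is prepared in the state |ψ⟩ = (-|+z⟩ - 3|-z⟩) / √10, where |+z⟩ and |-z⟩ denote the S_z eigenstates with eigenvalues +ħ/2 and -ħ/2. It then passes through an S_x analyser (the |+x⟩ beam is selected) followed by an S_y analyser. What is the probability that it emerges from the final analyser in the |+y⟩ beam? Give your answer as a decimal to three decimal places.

First analyser (S_x): P(|+x⟩) = |⟨+x|ψ⟩|² = 16/20.
After stage 1 the state is |+x⟩; P(|+y⟩) = |⟨+y|+x⟩|² = 1/2.
Joint probability = 16/20 × 1/2 = 0.400.

0.400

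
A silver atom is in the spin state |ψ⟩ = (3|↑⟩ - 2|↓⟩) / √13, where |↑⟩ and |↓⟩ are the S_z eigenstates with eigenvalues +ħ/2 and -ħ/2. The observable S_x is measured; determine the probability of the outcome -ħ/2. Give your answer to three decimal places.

|-x⟩ = (|↑⟩ - |↓⟩)/√2, so ⟨-x|ψ⟩ = (5) / (√2·√13).
P = |5|² / 26 = 25/26.

0.962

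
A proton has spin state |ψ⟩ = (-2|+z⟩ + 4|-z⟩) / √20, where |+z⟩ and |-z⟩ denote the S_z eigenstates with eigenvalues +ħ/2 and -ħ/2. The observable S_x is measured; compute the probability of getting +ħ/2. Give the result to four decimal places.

|+x⟩ = (|+z⟩ + |-z⟩)/√2, so ⟨+x|ψ⟩ = (2) / (√2·√20).
P = |2|² / 40 = 4/40.

0.1000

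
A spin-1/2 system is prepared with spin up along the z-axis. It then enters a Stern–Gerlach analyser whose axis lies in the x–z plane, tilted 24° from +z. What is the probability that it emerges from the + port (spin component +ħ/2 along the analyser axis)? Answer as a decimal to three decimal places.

For spin-½, the probability of finding spin-up along an axis at angle θ to the initial spin direction is cos²(θ/2); spin-down is sin²(θ/2).
θ = 24°, so P = cos²(12°) ≈ 0.957.

0.957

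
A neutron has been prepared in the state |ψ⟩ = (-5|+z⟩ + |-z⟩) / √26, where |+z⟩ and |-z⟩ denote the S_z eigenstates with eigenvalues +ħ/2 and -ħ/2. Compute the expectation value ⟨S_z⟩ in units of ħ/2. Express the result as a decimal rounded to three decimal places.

⟨σ_z⟩ = |a|² - |b|² divided by |a|²+|b|², with a, b the |+z⟩, |-z⟩ amplitudes.
= (25 - 1)/26 = 24/26.
⟨S_z⟩ = (ħ/2)·⟨σ_z⟩.

0.923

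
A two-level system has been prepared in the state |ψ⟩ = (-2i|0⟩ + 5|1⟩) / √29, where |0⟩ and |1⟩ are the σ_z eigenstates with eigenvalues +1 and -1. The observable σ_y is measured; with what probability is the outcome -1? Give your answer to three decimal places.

0.155

|-y⟩ = (|0⟩ - i|1⟩)/√2, so ⟨-y|ψ⟩ = (3i) / (√2·√29).
P = |3i|² / 58 = 9/58.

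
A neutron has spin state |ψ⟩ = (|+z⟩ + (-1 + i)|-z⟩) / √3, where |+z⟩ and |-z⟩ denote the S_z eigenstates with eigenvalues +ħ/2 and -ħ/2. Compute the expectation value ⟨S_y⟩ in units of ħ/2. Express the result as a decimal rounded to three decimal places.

0.667

⟨σ_y⟩ = 2 Im(a* b)/(|a|²+|b|²) with a = 1, b = (-1 + i).
a* b = (-1 + i), so ⟨σ_y⟩ = 2/3.
⟨S_y⟩ = (ħ/2)·⟨σ_y⟩.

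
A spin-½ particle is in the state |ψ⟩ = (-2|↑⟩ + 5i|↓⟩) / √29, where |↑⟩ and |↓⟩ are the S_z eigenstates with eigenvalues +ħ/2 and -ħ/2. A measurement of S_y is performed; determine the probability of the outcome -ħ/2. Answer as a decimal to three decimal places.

|-y⟩ = (|↑⟩ - i|↓⟩)/√2, so ⟨-y|ψ⟩ = (-7) / (√2·√29).
P = |-7|² / 58 = 49/58.

0.845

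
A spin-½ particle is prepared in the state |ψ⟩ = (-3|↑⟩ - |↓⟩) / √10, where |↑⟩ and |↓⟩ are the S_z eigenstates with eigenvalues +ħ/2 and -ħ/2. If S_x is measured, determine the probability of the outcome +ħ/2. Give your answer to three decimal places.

0.800

|+x⟩ = (|↑⟩ + |↓⟩)/√2, so ⟨+x|ψ⟩ = (-4) / (√2·√10).
P = |-4|² / 20 = 16/20.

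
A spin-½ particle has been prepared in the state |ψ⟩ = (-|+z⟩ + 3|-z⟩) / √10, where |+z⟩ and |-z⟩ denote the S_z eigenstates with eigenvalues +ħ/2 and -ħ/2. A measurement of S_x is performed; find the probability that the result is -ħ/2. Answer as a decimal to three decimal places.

|-x⟩ = (|+z⟩ - |-z⟩)/√2, so ⟨-x|ψ⟩ = (-4) / (√2·√10).
P = |-4|² / 20 = 16/20.

0.800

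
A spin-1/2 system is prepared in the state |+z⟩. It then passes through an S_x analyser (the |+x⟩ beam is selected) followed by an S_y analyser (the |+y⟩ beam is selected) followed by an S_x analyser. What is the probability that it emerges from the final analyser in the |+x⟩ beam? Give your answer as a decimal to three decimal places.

0.125

First analyser (S_x): from |+z⟩, P(|+x⟩) = 1/2.
After stage 1 the state is |+x⟩; P(|+y⟩) = |⟨+y|+x⟩|² = 1/2.
After stage 2 the state is |+y⟩; P(|+x⟩) = |⟨+x|+y⟩|² = 1/2.
Joint probability = 1/2 × 1/2 × 1/2 = 0.125.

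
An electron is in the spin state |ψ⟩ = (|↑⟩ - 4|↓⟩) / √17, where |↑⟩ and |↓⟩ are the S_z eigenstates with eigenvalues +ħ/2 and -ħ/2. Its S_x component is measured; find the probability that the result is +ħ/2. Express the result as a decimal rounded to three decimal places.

0.265

|+x⟩ = (|↑⟩ + |↓⟩)/√2, so ⟨+x|ψ⟩ = (-3) / (√2·√17).
P = |-3|² / 34 = 9/34.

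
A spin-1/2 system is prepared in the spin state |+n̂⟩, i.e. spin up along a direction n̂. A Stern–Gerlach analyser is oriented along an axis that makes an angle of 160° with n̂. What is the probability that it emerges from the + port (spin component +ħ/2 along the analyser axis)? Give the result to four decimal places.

0.0302

For spin-½, the probability of finding spin-up along an axis at angle θ to the initial spin direction is cos²(θ/2); spin-down is sin²(θ/2).
θ = 160°, so P = cos²(80°) ≈ 0.0302.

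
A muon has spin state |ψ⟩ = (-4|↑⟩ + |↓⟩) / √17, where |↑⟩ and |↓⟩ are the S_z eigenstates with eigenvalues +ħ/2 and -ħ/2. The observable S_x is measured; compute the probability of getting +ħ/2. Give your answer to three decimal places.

|+x⟩ = (|↑⟩ + |↓⟩)/√2, so ⟨+x|ψ⟩ = (-3) / (√2·√17).
P = |-3|² / 34 = 9/34.

0.265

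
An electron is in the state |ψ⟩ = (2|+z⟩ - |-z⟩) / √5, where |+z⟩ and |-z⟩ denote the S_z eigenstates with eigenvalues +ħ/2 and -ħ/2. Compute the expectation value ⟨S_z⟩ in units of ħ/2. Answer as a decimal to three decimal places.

0.600

⟨σ_z⟩ = |a|² - |b|² divided by |a|²+|b|², with a, b the |+z⟩, |-z⟩ amplitudes.
= (4 - 1)/5 = 3/5.
⟨S_z⟩ = (ħ/2)·⟨σ_z⟩.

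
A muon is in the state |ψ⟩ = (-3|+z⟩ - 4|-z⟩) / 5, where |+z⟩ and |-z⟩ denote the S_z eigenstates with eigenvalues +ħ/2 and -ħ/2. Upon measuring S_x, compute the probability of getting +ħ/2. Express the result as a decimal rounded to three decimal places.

|+x⟩ = (|+z⟩ + |-z⟩)/√2, so ⟨+x|ψ⟩ = (-7) / (√2·5).
P = |-7|² / 50 = 49/50.

0.980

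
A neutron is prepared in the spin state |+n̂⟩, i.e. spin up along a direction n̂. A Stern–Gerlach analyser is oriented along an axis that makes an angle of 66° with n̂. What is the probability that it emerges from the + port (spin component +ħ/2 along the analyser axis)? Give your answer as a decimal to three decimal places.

For spin-½, the probability of finding spin-up along an axis at angle θ to the initial spin direction is cos²(θ/2); spin-down is sin²(θ/2).
θ = 66°, so P = cos²(33°) ≈ 0.703.

0.703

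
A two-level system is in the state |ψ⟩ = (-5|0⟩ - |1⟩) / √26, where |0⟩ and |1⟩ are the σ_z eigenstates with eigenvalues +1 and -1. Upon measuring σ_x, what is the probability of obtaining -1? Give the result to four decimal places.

0.3077

|-x⟩ = (|0⟩ - |1⟩)/√2, so ⟨-x|ψ⟩ = (-4) / (√2·√26).
P = |-4|² / 52 = 16/52.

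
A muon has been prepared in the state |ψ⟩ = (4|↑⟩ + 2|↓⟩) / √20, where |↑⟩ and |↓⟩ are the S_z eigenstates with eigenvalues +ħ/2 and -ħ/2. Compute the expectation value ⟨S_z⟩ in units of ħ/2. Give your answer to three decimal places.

⟨σ_z⟩ = |a|² - |b|² divided by |a|²+|b|², with a, b the |↑⟩, |↓⟩ amplitudes.
= (16 - 4)/20 = 12/20.
⟨S_z⟩ = (ħ/2)·⟨σ_z⟩.

0.600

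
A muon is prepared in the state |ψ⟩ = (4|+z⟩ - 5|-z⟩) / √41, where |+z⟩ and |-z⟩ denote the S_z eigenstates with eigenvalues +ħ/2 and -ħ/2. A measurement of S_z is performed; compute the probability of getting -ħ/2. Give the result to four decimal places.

The -ħ/2 outcome corresponds to |-z⟩. Its amplitude in |ψ⟩ is -5/√41.
P = |-5|² / 41 = 25/41.

0.6098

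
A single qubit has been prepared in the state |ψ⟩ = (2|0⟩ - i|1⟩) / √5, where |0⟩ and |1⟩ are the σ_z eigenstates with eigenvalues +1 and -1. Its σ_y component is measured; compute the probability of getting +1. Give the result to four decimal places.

0.1000

|+y⟩ = (|0⟩ + i|1⟩)/√2, so ⟨+y|ψ⟩ = (1) / (√2·√5).
P = |1|² / 10 = 1/10.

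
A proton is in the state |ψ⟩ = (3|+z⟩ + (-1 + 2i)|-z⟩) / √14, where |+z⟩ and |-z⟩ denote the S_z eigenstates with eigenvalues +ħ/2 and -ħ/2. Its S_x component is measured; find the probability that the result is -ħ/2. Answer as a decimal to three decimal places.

|-x⟩ = (|+z⟩ - |-z⟩)/√2, so ⟨-x|ψ⟩ = (4 - 2i) / (√2·√14).
P = |4 - 2i|² / 28 = 20/28.

0.714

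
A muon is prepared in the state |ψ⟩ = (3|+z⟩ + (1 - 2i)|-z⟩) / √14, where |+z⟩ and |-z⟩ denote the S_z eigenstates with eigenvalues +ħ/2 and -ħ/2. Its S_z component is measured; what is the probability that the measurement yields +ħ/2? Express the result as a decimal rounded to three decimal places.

0.643

The +ħ/2 outcome corresponds to |+z⟩. Its amplitude in |ψ⟩ is 3/√14.
P = |3|² / 14 = 9/14.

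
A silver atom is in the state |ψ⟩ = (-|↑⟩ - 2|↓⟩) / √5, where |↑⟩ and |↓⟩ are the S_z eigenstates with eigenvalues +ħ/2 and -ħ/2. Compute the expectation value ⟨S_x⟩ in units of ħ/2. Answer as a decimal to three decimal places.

⟨σ_x⟩ = 2 Re(a* b)/(|a|²+|b|²) with a = -1, b = -2.
a* b = 2, so ⟨σ_x⟩ = 4/5.
⟨S_x⟩ = (ħ/2)·⟨σ_x⟩.

0.800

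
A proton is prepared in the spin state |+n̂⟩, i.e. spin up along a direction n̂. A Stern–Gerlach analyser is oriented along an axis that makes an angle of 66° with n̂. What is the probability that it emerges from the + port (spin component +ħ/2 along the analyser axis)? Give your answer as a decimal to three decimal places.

0.703

For spin-½, the probability of finding spin-up along an axis at angle θ to the initial spin direction is cos²(θ/2); spin-down is sin²(θ/2).
θ = 66°, so P = cos²(33°) ≈ 0.703.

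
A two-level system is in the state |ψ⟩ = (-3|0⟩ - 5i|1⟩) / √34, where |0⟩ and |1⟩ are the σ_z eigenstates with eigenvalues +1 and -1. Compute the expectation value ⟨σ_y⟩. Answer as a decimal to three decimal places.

0.882

⟨σ_y⟩ = 2 Im(a* b)/(|a|²+|b|²) with a = -3, b = -5i.
a* b = 15i, so ⟨σ_y⟩ = 30/34.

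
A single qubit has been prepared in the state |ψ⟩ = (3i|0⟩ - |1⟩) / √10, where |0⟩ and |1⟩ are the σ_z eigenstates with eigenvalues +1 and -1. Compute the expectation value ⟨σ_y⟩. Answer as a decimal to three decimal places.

⟨σ_y⟩ = 2 Im(a* b)/(|a|²+|b|²) with a = 3i, b = -1.
a* b = 3i, so ⟨σ_y⟩ = 6/10.

0.600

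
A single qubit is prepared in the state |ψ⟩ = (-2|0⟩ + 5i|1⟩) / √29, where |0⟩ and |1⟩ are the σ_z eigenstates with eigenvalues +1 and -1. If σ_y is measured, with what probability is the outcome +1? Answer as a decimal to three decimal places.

|+y⟩ = (|0⟩ + i|1⟩)/√2, so ⟨+y|ψ⟩ = (3) / (√2·√29).
P = |3|² / 58 = 9/58.

0.155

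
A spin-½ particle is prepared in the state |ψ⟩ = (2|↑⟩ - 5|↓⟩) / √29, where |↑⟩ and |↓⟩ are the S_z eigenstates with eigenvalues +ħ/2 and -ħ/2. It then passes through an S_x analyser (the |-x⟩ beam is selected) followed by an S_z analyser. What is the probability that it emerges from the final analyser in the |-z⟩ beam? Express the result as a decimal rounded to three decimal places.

First analyser (S_x): P(|-x⟩) = |⟨-x|ψ⟩|² = 49/58.
After stage 1 the state is |-x⟩; P(|-z⟩) = |⟨-z|-x⟩|² = 1/2.
Joint probability = 49/58 × 1/2 = 0.422.

0.422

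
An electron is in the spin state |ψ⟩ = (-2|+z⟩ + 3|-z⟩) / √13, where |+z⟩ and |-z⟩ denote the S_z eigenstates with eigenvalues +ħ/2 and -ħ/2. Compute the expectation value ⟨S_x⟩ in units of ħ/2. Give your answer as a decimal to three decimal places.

⟨σ_x⟩ = 2 Re(a* b)/(|a|²+|b|²) with a = -2, b = 3.
a* b = -6, so ⟨σ_x⟩ = -12/13.
⟨S_x⟩ = (ħ/2)·⟨σ_x⟩.

-0.923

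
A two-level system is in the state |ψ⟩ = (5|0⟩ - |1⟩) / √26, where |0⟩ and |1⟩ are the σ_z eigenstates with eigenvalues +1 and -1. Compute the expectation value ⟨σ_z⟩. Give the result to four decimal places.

⟨σ_z⟩ = |a|² - |b|² divided by |a|²+|b|², with a, b the |0⟩, |1⟩ amplitudes.
= (25 - 1)/26 = 24/26.

0.9231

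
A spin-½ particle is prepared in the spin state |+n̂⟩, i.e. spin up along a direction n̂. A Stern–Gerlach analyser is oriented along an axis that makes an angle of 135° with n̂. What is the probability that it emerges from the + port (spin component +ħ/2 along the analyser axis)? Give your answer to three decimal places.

0.146

For spin-½, the probability of finding spin-up along an axis at angle θ to the initial spin direction is cos²(θ/2); spin-down is sin²(θ/2).
θ = 135°, so P = cos²(67.5°) ≈ 0.146.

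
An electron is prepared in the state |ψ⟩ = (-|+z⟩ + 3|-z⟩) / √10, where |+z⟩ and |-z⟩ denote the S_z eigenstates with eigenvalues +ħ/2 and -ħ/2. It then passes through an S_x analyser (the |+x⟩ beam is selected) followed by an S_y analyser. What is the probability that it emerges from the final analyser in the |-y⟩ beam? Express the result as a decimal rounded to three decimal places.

First analyser (S_x): P(|+x⟩) = |⟨+x|ψ⟩|² = 4/20.
After stage 1 the state is |+x⟩; P(|-y⟩) = |⟨-y|+x⟩|² = 1/2.
Joint probability = 4/20 × 1/2 = 0.100.

0.100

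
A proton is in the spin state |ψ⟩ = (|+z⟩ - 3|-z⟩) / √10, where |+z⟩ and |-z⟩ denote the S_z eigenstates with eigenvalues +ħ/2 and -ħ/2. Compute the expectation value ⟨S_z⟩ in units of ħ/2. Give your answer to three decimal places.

-0.800

⟨σ_z⟩ = |a|² - |b|² divided by |a|²+|b|², with a, b the |+z⟩, |-z⟩ amplitudes.
= (1 - 9)/10 = -8/10.
⟨S_z⟩ = (ħ/2)·⟨σ_z⟩.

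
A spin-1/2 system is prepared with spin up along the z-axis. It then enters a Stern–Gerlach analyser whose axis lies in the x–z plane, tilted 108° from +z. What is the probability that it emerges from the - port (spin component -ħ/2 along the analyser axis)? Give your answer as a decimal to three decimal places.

0.655

For spin-½, the probability of finding spin-up along an axis at angle θ to the initial spin direction is cos²(θ/2); spin-down is sin²(θ/2).
θ = 108°, so P = sin²(54°) ≈ 0.655.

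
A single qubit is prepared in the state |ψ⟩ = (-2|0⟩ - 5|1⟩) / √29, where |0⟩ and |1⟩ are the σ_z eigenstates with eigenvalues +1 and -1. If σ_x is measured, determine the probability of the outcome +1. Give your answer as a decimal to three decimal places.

|+x⟩ = (|0⟩ + |1⟩)/√2, so ⟨+x|ψ⟩ = (-7) / (√2·√29).
P = |-7|² / 58 = 49/58.

0.845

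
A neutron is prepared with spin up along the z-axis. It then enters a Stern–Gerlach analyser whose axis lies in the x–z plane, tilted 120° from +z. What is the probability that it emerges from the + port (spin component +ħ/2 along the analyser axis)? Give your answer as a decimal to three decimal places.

0.250

For spin-½, the probability of finding spin-up along an axis at angle θ to the initial spin direction is cos²(θ/2); spin-down is sin²(θ/2).
θ = 120°, so P = cos²(60°) ≈ 0.250.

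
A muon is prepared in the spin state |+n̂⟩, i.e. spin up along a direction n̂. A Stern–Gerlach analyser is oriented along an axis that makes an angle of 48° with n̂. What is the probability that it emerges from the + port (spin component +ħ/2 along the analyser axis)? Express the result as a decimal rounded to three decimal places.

0.835

For spin-½, the probability of finding spin-up along an axis at angle θ to the initial spin direction is cos²(θ/2); spin-down is sin²(θ/2).
θ = 48°, so P = cos²(24°) ≈ 0.835.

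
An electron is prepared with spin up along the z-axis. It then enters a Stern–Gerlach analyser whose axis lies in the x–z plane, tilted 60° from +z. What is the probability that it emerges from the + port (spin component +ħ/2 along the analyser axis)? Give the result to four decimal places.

0.7500

For spin-½, the probability of finding spin-up along an axis at angle θ to the initial spin direction is cos²(θ/2); spin-down is sin²(θ/2).
θ = 60°, so P = cos²(30°) ≈ 0.7500.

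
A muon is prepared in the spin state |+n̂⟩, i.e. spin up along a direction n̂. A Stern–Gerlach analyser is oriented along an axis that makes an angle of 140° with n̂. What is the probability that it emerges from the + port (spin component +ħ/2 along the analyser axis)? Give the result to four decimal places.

For spin-½, the probability of finding spin-up along an axis at angle θ to the initial spin direction is cos²(θ/2); spin-down is sin²(θ/2).
θ = 140°, so P = cos²(70°) ≈ 0.1170.

0.1170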